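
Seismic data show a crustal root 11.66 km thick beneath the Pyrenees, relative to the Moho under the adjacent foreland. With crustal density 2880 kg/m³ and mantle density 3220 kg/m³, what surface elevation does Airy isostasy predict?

1.38 km

By Archimedes' principle applied to the lithosphere: ρ_c h = (ρ_m − ρ_c) r.
h = r (ρ_m − ρ_c) / ρ_c = 11.66 km × (3220 − 2880) / 2880 = 1.38 km.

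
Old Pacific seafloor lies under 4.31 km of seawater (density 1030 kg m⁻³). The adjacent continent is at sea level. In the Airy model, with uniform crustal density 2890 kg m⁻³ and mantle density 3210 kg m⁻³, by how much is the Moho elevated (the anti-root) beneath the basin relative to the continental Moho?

In Airy isostatic equilibrium: replacing crust with seawater at the top is compensated by replacing crust with mantle at the base: d (ρ_c − ρ_w) = a (ρ_m − ρ_c).
a = d (ρ_c − ρ_w)/(ρ_m − ρ_c) = 4.31 km × 1860/320 = 25.1 km.

25.1 km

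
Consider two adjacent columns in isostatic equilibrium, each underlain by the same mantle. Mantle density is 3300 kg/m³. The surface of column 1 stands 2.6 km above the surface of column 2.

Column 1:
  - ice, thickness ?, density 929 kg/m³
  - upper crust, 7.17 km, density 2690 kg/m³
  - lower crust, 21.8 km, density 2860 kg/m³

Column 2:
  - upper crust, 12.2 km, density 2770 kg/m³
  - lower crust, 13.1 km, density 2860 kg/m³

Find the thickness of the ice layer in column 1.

Take the compensation level at the base of the deeper column (depth z_c below the surface of column 1) and equate Σ ρ_i t_i down to z_c; mantle fills any gap and the z_c terms cancel.
Column 1: x×929 + 7.17×2690 + 21.8×2860 + (z_c − 28.97 − x)×3300
Column 2: 2.6×0 + 12.2×2770 + 13.1×2860 + (z_c − 2.6 − 25.3)×3300
The z_c×3300 term appears on both sides and cancels. Collect the known terms of each column as K = Σ(ρt)_known − 3300 × (depth of known layers): K_1 = 81635.3 − 3300×28.97 = −13965.7; K_2 = 71260 − 3300×(2.6 + 25.3) = −20810.
Balance: K_1 − x×(3300 − 929) = K_2, so x = (K_1 − K_2)/(3300 − 929) = 6844.3/2371 = 2.89 km.

2.89 km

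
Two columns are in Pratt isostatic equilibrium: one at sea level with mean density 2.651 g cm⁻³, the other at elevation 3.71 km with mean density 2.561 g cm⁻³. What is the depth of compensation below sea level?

106 km

ρ_ref D = ρ (D + h) → D (ρ_ref − ρ) = ρ h.
D = ρ h/(ρ_ref − ρ) = 2.561 × 3.71 km/(2.651 − 2.561) = 106 km.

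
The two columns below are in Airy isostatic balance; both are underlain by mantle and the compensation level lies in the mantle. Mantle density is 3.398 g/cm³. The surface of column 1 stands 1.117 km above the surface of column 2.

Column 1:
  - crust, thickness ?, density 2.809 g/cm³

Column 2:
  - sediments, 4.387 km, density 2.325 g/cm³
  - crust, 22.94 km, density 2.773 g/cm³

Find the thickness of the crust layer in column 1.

38.8 km

Take the compensation level at the base of the deeper column (depth z_c below the surface of column 1) and equate Σ ρ_i t_i down to z_c; mantle fills any gap and the z_c terms cancel.
Column 1: x×2.809 + (z_c − 0 − x)×3.398
Column 2: 1.117×0 + 4.387×2.325 + 22.94×2.773 + (z_c − 1.117 − 27.327)×3.398
The z_c×3.398 term appears on both sides and cancels. Collect the known terms of each column as K = Σ(ρt)_known − 3.398 × (depth of known layers): K_1 = 0 − 3.398×0 = 0; K_2 = 73.812395 − 3.398×(1.117 + 27.327) = −22.840317.
Balance: K_1 − x×(3.398 − 2.809) = K_2, so x = (K_1 − K_2)/(3.398 − 2.809) = 22.8403/0.589 = 38.8 km.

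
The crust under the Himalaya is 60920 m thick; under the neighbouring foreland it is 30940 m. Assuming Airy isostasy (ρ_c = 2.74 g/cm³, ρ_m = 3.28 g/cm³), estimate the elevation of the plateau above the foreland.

Excess crust Δ = 60920 m − 30940 m = 29980 m, split between elevation h and root r with h + r = Δ.
Airy balance ρ_c h = (ρ_m − ρ_c) r gives r = h ρ_c/(ρ_m − ρ_c), so h (1 + ρ_c/(ρ_m − ρ_c)) = Δ, i.e. h = Δ (ρ_m − ρ_c)/ρ_m.
h = 29980 m × 0.54/3.28 = 4940 m.

4940 m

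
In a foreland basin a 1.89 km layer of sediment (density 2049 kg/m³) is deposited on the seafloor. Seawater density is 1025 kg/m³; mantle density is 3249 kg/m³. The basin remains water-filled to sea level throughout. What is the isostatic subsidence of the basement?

0.87 km

Submarine loading: the sediment displaces seawater, and the subsidence is in turn flooded, so s (ρ_m − ρ_w) = t (ρ_sed − ρ_w).
s = 1.89 km × (2049 − 1025) / (3249 − 1025) = 0.87 km.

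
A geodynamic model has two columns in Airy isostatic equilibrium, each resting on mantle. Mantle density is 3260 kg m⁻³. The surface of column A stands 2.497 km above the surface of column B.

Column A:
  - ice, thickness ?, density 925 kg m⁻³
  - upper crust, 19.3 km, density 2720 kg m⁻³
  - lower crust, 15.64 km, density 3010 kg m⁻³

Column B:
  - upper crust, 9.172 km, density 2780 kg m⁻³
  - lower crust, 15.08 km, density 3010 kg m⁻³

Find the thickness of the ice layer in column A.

Take the compensation level at the base of the deeper column (depth z_c below the surface of column A) and equate Σ ρ_i t_i down to z_c; mantle fills any gap and the z_c terms cancel.
Column A: x×925 + 19.3×2720 + 15.64×3010 + (z_c − 34.94 − x)×3260
Column B: 2.497×0 + 9.172×2780 + 15.08×3010 + (z_c − 2.497 − 24.252)×3260
The z_c×3260 term appears on both sides and cancels. Collect the known terms of each column as K = Σ(ρt)_known − 3260 × (depth of known layers): K_A = 99572.4 − 3260×34.94 = −14332; K_B = 70888.96 − 3260×(2.497 + 24.252) = −16312.78.
Balance: K_A − x×(3260 − 925) = K_B, so x = (K_A − K_B)/(3260 − 925) = 1980.78/2335 = 0.848 km.

0.848 km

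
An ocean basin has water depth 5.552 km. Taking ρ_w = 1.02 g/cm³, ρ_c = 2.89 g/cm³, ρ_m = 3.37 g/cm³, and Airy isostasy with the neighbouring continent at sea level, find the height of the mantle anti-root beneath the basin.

21.6 km

By Archimedes' principle applied to the lithosphere: replacing crust with seawater at the top is compensated by replacing crust with mantle at the base: d (ρ_c − ρ_w) = a (ρ_m − ρ_c).
a = d (ρ_c − ρ_w)/(ρ_m − ρ_c) = 5.552 km × 1.87/0.48 = 21.6 km.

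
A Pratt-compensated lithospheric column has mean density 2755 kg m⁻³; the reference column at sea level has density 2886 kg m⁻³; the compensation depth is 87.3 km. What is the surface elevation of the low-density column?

ρ_ref D = ρ (D + h) → h = D (ρ_ref − ρ)/ρ.
h = 87.3 km × (2886 − 2755)/2755 = 4.15 km.

4.15 km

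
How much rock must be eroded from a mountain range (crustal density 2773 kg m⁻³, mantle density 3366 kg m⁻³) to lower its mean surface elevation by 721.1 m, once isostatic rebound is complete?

Net drop Δ = e − u = e − e ρ_c/ρ_m = e (ρ_m − ρ_c)/ρ_m.
e = Δ ρ_m/(ρ_m − ρ_c) = 721.1 m × 3366/593 = 4090 m.

4090 m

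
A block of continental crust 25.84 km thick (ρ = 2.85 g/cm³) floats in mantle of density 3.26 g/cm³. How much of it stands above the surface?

Floating equilibrium: submerged depth d = t ρ_obj/ρ_fluid = 25.84 km × 2.85/3.26 = 22.59 km.
Freeboard = t − d = 25.84 km − 22.59 km = 3.25 km.

3.25 km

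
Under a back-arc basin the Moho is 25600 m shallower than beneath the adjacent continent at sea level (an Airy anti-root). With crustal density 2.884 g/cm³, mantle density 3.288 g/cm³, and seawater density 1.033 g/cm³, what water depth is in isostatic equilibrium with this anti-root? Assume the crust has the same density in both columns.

5590 m

Replacing a thickness d of crust by seawater at the top must be balanced by replacing crust with mantle at the base: d (ρ_c − ρ_w) = a (ρ_m − ρ_c).
d = a (ρ_m − ρ_c)/(ρ_c − ρ_w) = 25600 m × 0.404/1.851 = 5590 m.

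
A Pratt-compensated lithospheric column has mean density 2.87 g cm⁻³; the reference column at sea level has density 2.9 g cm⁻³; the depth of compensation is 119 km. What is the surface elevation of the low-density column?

ρ_ref D = ρ (D + h) → h = D (ρ_ref − ρ)/ρ.
h = 119 km × (2.9 − 2.87)/2.87 = 1.24 km.

1.24 km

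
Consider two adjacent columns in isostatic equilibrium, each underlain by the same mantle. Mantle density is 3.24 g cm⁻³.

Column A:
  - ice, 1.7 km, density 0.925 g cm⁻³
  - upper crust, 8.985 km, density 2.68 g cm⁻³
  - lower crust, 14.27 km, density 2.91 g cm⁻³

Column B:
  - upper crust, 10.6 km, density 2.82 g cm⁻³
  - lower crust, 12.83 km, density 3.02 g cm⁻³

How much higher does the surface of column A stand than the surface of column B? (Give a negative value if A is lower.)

1.98 km

For any compensation level in the mantle, the mantle terms cancel and isostasy reduces to e = (Σt_A − Σt_B) − (Σ(ρt)_A − Σ(ρt)_B) / ρ_m.
Σt_A = 24.955 km; Σt_B = 23.43 km; Σ(ρt)_A = 67.178; Σ(ρt)_B = 68.6386 (in km·g cm⁻³).
e = (24.955 − 23.43) − (67.178 − 68.6386) / 3.24 = 1.98 km.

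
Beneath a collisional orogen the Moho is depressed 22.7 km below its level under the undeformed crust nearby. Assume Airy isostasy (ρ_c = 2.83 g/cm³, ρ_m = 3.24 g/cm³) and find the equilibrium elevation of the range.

In Airy isostatic equilibrium: ρ_c h = (ρ_m − ρ_c) r.
h = r (ρ_m − ρ_c) / ρ_c = 22.7 km × (3.24 − 2.83) / 2.83 = 3.29 km.

3.29 km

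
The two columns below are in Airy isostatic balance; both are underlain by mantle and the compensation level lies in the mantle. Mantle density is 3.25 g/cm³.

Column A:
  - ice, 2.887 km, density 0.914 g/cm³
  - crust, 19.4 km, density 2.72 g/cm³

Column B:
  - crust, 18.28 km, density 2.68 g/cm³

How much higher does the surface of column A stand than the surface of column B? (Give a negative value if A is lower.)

For any compensation level in the mantle, the mantle terms cancel and isostasy reduces to e = (Σt_A − Σt_B) − (Σ(ρt)_A − Σ(ρt)_B) / ρ_m.
Σt_A = 22.287 km; Σt_B = 18.28 km; Σ(ρt)_A = 55.406718; Σ(ρt)_B = 48.9904 (in km·g/cm³).
e = (22.287 − 18.28) − (55.406718 − 48.9904) / 3.25 = 2.03 km.

2.03 km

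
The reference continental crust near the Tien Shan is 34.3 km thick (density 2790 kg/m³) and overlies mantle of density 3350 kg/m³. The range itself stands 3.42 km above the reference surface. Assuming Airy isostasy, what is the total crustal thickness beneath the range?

Root depth r = h ρ_c / (ρ_m − ρ_c) = 3.42 km × 2790 / 560 = 17.04 km.
Total thickness = T + h + r = 34.3 km + 3.42 km + 17.04 km = 54.8 km.

54.8 km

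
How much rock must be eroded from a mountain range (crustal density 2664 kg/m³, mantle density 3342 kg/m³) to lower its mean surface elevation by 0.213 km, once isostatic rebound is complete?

1.05 km

Net drop Δ = e − u = e − e ρ_c/ρ_m = e (ρ_m − ρ_c)/ρ_m.
e = Δ ρ_m/(ρ_m − ρ_c) = 0.213 km × 3342/678 = 1.05 km.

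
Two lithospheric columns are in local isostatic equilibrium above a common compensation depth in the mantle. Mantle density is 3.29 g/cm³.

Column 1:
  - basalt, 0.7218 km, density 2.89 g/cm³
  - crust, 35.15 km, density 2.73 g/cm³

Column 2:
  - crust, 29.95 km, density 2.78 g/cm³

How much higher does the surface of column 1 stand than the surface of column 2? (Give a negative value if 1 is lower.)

1.43 km

For any compensation level in the mantle, the mantle terms cancel and isostasy reduces to e = (Σt_1 − Σt_2) − (Σ(ρt)_1 − Σ(ρt)_2) / ρ_m.
Σt_1 = 35.8718 km; Σt_2 = 29.95 km; Σ(ρt)_1 = 98.045502; Σ(ρt)_2 = 83.261 (in km·g/cm³).
e = (35.8718 − 29.95) − (98.045502 − 83.261) / 3.29 = 1.43 km.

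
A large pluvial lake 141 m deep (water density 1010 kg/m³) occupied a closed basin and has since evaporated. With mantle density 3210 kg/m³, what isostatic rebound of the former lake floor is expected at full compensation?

u = d ρ_w/ρ_m = 141 m × 1010/3210 = 44.4 m.

44.4 m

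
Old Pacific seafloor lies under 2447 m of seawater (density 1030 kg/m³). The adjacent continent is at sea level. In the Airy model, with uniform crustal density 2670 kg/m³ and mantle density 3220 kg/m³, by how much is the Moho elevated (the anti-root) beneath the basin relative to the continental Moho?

7300 m

For local isostatic compensation: replacing crust with seawater at the top is compensated by replacing crust with mantle at the base: d (ρ_c − ρ_w) = a (ρ_m − ρ_c).
a = d (ρ_c − ρ_w)/(ρ_m − ρ_c) = 2447 m × 1640/550 = 7300 m.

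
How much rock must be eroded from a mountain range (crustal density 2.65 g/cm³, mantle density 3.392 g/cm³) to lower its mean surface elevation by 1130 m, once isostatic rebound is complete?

Net drop Δ = e − u = e − e ρ_c/ρ_m = e (ρ_m − ρ_c)/ρ_m.
e = Δ ρ_m/(ρ_m − ρ_c) = 1130 m × 3.392/0.742 = 5170 m.

5170 m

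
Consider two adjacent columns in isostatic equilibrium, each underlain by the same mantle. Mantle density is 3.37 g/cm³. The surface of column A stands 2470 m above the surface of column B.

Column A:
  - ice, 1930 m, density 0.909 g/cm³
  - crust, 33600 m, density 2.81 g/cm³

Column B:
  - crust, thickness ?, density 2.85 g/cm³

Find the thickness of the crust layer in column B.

29300 m

Take the compensation level at the base of the deeper column (depth z_c below the surface of column A) and equate Σ ρ_i t_i down to z_c; mantle fills any gap and the z_c terms cancel.
Column A: 1930×0.909 + 33600×2.81 + (z_c − 35530)×3.37
Column B: 2470×0 + x×2.85 + (z_c − 2470 − 0 − x)×3.37
The z_c×3.37 term appears on both sides and cancels. Collect the known terms of each column as K = Σ(ρt)_known − 3.37 × (depth of known layers): K_A = 96170.37 − 3.37×35530 = −23565.73; K_B = 0 − 3.37×(2470 + 0) = −8323.9.
Balance: K_A = K_B − x×(3.37 − 2.85), so x = (K_B − K_A)/(3.37 − 2.85) = 15241.8/0.52 = 29300 m.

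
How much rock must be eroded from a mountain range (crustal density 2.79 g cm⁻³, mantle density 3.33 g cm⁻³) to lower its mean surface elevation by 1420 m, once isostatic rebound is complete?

Net drop Δ = e − u = e − e ρ_c/ρ_m = e (ρ_m − ρ_c)/ρ_m.
e = Δ ρ_m/(ρ_m − ρ_c) = 1420 m × 3.33/0.54 = 8760 m.

8760 m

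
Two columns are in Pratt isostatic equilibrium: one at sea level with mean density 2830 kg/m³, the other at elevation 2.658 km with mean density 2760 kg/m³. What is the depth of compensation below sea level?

105 km

ρ_ref D = ρ (D + h) → D (ρ_ref − ρ) = ρ h.
D = ρ h/(ρ_ref − ρ) = 2760 × 2.658 km/(2830 − 2760) = 105 km.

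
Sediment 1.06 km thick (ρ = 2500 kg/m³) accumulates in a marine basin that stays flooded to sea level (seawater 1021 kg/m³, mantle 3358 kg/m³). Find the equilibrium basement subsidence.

0.671 km

Submarine loading: the sediment displaces seawater, and the subsidence is in turn flooded, so s (ρ_m − ρ_w) = t (ρ_sed − ρ_w).
s = 1.06 km × (2500 − 1021) / (3358 − 1021) = 0.671 km.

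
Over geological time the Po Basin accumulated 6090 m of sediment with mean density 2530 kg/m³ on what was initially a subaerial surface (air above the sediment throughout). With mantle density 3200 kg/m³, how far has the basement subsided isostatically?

Subaerial load: s = t ρ_sed / ρ_m = 6090 m × 2530/3200 = 4810 m.

4810 m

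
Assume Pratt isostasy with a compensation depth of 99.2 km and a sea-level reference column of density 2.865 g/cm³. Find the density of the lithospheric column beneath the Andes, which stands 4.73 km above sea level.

2.73 g/cm³

Pratt balance: ρ_ref D = ρ (D + h).
ρ = ρ_ref D/(D + h) = 2.865 × 99.2 km/(99.2 km + 4.73 km) = 2.73 g/cm³.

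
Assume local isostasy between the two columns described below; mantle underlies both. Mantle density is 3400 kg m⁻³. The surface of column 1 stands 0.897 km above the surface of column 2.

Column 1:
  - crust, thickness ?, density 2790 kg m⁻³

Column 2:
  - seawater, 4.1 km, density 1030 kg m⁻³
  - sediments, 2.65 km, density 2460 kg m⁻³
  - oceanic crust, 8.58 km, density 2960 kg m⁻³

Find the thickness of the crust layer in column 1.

31.2 km

Take the compensation level at the base of the deeper column (depth z_c below the surface of column 1) and equate Σ ρ_i t_i down to z_c; mantle fills any gap and the z_c terms cancel.
Column 1: x×2790 + (z_c − 0 − x)×3400
Column 2: 0.897×0 + 4.1×1030 + 2.65×2460 + 8.58×2960 + (z_c − 0.897 − 15.33)×3400
The z_c×3400 term appears on both sides and cancels. Collect the known terms of each column as K = Σ(ρt)_known − 3400 × (depth of known layers): K_1 = 0 − 3400×0 = 0; K_2 = 36138.8 − 3400×(0.897 + 15.33) = −19033.
Balance: K_1 − x×(3400 − 2790) = K_2, so x = (K_1 − K_2)/(3400 − 2790) = 19033/610 = 31.2 km.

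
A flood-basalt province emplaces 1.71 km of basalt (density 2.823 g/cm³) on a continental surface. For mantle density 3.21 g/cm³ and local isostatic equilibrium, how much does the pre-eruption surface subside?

1.5 km

Subaerial loading: s = t ρ_load / ρ_m.
s = 1.71 km × 2.823/3.21 = 1.5 km.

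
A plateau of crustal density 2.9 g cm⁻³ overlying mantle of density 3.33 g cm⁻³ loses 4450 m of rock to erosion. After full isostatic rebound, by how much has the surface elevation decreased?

Rebound u = e ρ_c/ρ_m = 4450 m × 2.9/3.33 = 3875 m.
Net surface drop = e − u = 4450 m − 3875 m = e (ρ_m − ρ_c)/ρ_m = 575 m.

575 m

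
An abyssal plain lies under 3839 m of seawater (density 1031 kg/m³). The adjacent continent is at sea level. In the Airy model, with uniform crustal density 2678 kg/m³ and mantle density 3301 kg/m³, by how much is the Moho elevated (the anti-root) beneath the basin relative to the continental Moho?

10100 m

In Airy isostatic equilibrium: replacing crust with seawater at the top is compensated by replacing crust with mantle at the base: d (ρ_c − ρ_w) = a (ρ_m − ρ_c).
a = d (ρ_c − ρ_w)/(ρ_m − ρ_c) = 3839 m × 1647/623 = 10100 m.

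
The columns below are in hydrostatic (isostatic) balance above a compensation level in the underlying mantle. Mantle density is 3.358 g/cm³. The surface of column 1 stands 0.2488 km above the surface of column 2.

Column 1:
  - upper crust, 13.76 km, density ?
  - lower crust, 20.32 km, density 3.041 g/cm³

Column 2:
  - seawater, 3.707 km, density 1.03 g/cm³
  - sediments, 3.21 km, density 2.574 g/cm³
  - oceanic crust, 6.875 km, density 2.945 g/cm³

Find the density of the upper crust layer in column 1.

2.75 g/cm³

Take the compensation level at the base of the deeper column (depth z_c below the surface of column 1) and equate Σ ρ_i t_i down to z_c; mantle fills any gap and the z_c terms cancel.
Column 1: 13.76×ρ + 20.32×3.041 + (z_c − 34.08)×3.358
Column 2: 0.2488×0 + 3.707×1.03 + 3.21×2.574 + 6.875×2.945 + (z_c − 0.2488 − 13.792)×3.358
The z_c×3.358 term appears on both sides and cancels. Collect the known terms of each column as K = Σ(ρt)_known − 3.358 × (depth of known layers): K_1 = 61.79312 − 3.358×34.08 = −52.64752; K_2 = 32.327625 − 3.358×(0.2488 + 13.792) = −14.8213814.
Balance: K_1 + 13.76×ρ = K_2, so ρ = (K_2 − K_1)/13.76 = 37.8261/13.76 = 2.75 g/cm³.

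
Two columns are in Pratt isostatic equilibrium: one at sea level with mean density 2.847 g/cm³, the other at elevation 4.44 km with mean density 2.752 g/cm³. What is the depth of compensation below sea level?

ρ_ref D = ρ (D + h) → D (ρ_ref − ρ) = ρ h.
D = ρ h/(ρ_ref − ρ) = 2.752 × 4.44 km/(2.847 − 2.752) = 129 km.

129 km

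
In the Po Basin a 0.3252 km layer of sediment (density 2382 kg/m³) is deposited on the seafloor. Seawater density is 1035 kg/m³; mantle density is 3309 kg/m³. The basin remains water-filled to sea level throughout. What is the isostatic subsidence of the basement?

Submarine loading: the sediment displaces seawater, and the subsidence is in turn flooded, so s (ρ_m − ρ_w) = t (ρ_sed − ρ_w).
s = 0.3252 km × (2382 − 1035) / (3309 − 1035) = 0.193 km.

0.193 km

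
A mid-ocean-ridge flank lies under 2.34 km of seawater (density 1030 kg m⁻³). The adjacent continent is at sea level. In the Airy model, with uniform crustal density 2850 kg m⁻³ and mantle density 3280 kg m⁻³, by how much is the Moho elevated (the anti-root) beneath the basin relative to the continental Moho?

By Archimedes' principle applied to the lithosphere: replacing crust with seawater at the top is compensated by replacing crust with mantle at the base: d (ρ_c − ρ_w) = a (ρ_m − ρ_c).
a = d (ρ_c − ρ_w)/(ρ_m − ρ_c) = 2.34 km × 1820/430 = 9.9 km.

9.9 km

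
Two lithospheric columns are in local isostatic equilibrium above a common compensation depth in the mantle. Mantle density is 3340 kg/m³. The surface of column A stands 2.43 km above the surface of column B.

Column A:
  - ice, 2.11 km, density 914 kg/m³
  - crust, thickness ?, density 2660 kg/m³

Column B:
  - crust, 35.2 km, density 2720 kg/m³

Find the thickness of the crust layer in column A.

Take the compensation level at the base of the deeper column (depth z_c below the surface of column A) and equate Σ ρ_i t_i down to z_c; mantle fills any gap and the z_c terms cancel.
Column A: 2.11×914 + x×2660 + (z_c − 2.11 − x)×3340
Column B: 2.43×0 + 35.2×2720 + (z_c − 2.43 − 35.2)×3340
The z_c×3340 term appears on both sides and cancels. Collect the known terms of each column as K = Σ(ρt)_known − 3340 × (depth of known layers): K_A = 1928.54 − 3340×2.11 = −5118.86; K_B = 95744 − 3340×(2.43 + 35.2) = −29940.2.
Balance: K_A − x×(3340 − 2660) = K_B, so x = (K_A − K_B)/(3340 − 2660) = 24821.3/680 = 36.5 km.

36.5 km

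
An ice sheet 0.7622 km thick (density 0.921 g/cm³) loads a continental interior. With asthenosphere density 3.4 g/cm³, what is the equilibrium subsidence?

0.206 km

Isostatic balance requires: the ice load ρ_ice t is balanced by mantle displaced below, ρ_m s.
s = t ρ_ice / ρ_m = 0.7622 km × 0.921/3.4 = 0.206 km.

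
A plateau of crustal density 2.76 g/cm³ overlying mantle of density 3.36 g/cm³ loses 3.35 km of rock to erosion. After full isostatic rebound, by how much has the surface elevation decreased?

0.598 km

Rebound u = e ρ_c/ρ_m = 3.35 km × 2.76/3.36 = 2.752 km.
Net surface drop = e − u = 3.35 km − 2.752 km = e (ρ_m − ρ_c)/ρ_m = 0.598 km.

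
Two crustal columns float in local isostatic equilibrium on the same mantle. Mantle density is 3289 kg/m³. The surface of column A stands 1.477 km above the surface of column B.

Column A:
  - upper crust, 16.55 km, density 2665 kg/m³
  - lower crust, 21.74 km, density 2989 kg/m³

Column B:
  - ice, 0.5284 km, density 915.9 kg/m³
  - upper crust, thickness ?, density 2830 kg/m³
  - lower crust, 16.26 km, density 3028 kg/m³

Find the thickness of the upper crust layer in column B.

14.1 km

Take the compensation level at the base of the deeper column (depth z_c below the surface of column A) and equate Σ ρ_i t_i down to z_c; mantle fills any gap and the z_c terms cancel.
Column A: 16.55×2665 + 21.74×2989 + (z_c − 38.29)×3289
Column B: 1.477×0 + 0.5284×915.9 + x×2830 + 16.26×3028 + (z_c − 1.477 − 16.7884 − x)×3289
The z_c×3289 term appears on both sides and cancels. Collect the known terms of each column as K = Σ(ρt)_known − 3289 × (depth of known layers): K_A = 109086.61 − 3289×38.29 = −16849.2; K_B = 49719.2416 − 3289×(1.477 + 16.7884) = −10355.659.
Balance: K_A = K_B − x×(3289 − 2830), so x = (K_B − K_A)/(3289 − 2830) = 6493.54/459 = 14.1 km.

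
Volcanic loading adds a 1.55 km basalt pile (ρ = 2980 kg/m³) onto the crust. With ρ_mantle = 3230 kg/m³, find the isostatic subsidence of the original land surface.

Subaerial loading: s = t ρ_load / ρ_m.
s = 1.55 km × 2980/3230 = 1.43 km.

1.43 km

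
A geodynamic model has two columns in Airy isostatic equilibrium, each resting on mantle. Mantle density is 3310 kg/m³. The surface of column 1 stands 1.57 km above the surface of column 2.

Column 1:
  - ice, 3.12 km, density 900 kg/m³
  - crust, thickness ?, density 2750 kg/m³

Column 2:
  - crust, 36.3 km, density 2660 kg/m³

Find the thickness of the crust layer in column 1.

Take the compensation level at the base of the deeper column (depth z_c below the surface of column 1) and equate Σ ρ_i t_i down to z_c; mantle fills any gap and the z_c terms cancel.
Column 1: 3.12×900 + x×2750 + (z_c − 3.12 − x)×3310
Column 2: 1.57×0 + 36.3×2660 + (z_c − 1.57 − 36.3)×3310
The z_c×3310 term appears on both sides and cancels. Collect the known terms of each column as K = Σ(ρt)_known − 3310 × (depth of known layers): K_1 = 2808 − 3310×3.12 = −7519.2; K_2 = 96558 − 3310×(1.57 + 36.3) = −28791.7.
Balance: K_1 − x×(3310 − 2750) = K_2, so x = (K_1 − K_2)/(3310 − 2750) = 21272.5/560 = 38 km.

38 km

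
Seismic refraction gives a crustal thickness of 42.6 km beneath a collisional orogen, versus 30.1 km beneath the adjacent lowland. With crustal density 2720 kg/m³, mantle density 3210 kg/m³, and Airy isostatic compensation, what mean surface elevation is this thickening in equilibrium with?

Excess crust Δ = 42.6 km − 30.1 km = 12.5 km, split between elevation h and root r with h + r = Δ.
Airy balance ρ_c h = (ρ_m − ρ_c) r gives r = h ρ_c/(ρ_m − ρ_c), so h (1 + ρ_c/(ρ_m − ρ_c)) = Δ, i.e. h = Δ (ρ_m − ρ_c)/ρ_m.
h = 12.5 km × 490/3210 = 1.91 km.

1.91 km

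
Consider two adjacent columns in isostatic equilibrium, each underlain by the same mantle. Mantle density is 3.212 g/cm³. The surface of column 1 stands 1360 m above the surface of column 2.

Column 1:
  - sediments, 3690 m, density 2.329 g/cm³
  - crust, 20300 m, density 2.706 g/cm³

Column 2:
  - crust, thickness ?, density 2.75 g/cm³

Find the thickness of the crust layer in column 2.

Take the compensation level at the base of the deeper column (depth z_c below the surface of column 1) and equate Σ ρ_i t_i down to z_c; mantle fills any gap and the z_c terms cancel.
Column 1: 3690×2.329 + 20300×2.706 + (z_c − 23990)×3.212
Column 2: 1360×0 + x×2.75 + (z_c − 1360 − 0 − x)×3.212
The z_c×3.212 term appears on both sides and cancels. Collect the known terms of each column as K = Σ(ρt)_known − 3.212 × (depth of known layers): K_1 = 63525.81 − 3.212×23990 = −13530.07; K_2 = 0 − 3.212×(1360 + 0) = −4368.32.
Balance: K_1 = K_2 − x×(3.212 − 2.75), so x = (K_2 − K_1)/(3.212 − 2.75) = 9161.75/0.462 = 19800 m.

19800 m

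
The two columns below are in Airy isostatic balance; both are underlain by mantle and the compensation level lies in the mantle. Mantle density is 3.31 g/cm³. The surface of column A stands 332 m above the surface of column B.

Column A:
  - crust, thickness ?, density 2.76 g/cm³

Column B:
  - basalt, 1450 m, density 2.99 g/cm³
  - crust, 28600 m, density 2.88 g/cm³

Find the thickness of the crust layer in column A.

25200 m

Take the compensation level at the base of the deeper column (depth z_c below the surface of column A) and equate Σ ρ_i t_i down to z_c; mantle fills any gap and the z_c terms cancel.
Column A: x×2.76 + (z_c − 0 − x)×3.31
Column B: 332×0 + 1450×2.99 + 28600×2.88 + (z_c − 332 − 30050)×3.31
The z_c×3.31 term appears on both sides and cancels. Collect the known terms of each column as K = Σ(ρt)_known − 3.31 × (depth of known layers): K_A = 0 − 3.31×0 = 0; K_B = 86703.5 − 3.31×(332 + 30050) = −13860.92.
Balance: K_A − x×(3.31 − 2.76) = K_B, so x = (K_A − K_B)/(3.31 − 2.76) = 13860.9/0.55 = 25200 m.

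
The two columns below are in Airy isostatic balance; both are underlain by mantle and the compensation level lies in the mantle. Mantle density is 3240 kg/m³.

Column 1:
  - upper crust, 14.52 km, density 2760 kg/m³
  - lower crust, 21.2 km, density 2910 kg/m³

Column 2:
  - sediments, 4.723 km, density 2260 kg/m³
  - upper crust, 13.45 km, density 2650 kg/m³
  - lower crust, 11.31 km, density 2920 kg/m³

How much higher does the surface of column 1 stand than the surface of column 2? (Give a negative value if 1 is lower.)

For any compensation level in the mantle, the mantle terms cancel and isostasy reduces to e = (Σt_1 − Σt_2) − (Σ(ρt)_1 − Σ(ρt)_2) / ρ_m.
Σt_1 = 35.72 km; Σt_2 = 29.483 km; Σ(ρt)_1 = 101767.2; Σ(ρt)_2 = 79341.68 (in km·kg/m³).
e = (35.72 − 29.483) − (101767.2 − 79341.68) / 3240 = −0.684 km.

−0.684 km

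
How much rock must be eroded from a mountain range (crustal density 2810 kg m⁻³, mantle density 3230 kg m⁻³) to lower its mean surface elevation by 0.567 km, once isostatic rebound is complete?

4.36 km

Net drop Δ = e − u = e − e ρ_c/ρ_m = e (ρ_m − ρ_c)/ρ_m.
e = Δ ρ_m/(ρ_m − ρ_c) = 0.567 km × 3230/420 = 4.36 km.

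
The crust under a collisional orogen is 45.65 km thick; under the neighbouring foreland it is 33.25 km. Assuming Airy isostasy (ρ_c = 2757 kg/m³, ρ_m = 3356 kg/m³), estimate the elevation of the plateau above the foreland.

2.21 km

Excess crust Δ = 45.65 km − 33.25 km = 12.4 km, split between elevation h and root r with h + r = Δ.
Airy balance ρ_c h = (ρ_m − ρ_c) r gives r = h ρ_c/(ρ_m − ρ_c), so h (1 + ρ_c/(ρ_m − ρ_c)) = Δ, i.e. h = Δ (ρ_m − ρ_c)/ρ_m.
h = 12.4 km × 599/3356 = 2.21 km.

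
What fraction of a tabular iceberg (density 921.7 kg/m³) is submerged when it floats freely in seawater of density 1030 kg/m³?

0.895

Submerged fraction = ρ_obj/ρ_fluid = 921.7/1030 = 0.895.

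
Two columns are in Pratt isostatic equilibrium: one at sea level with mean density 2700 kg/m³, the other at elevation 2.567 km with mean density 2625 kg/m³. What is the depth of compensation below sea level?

ρ_ref D = ρ (D + h) → D (ρ_ref − ρ) = ρ h.
D = ρ h/(ρ_ref − ρ) = 2625 × 2.567 km/(2700 − 2625) = 89.8 km.

89.8 km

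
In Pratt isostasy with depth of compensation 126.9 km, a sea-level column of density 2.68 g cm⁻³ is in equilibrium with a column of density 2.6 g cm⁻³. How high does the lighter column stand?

ρ_ref D = ρ (D + h) → h = D (ρ_ref − ρ)/ρ.
h = 126.9 km × (2.68 − 2.6)/2.6 = 3.9 km.

3.9 km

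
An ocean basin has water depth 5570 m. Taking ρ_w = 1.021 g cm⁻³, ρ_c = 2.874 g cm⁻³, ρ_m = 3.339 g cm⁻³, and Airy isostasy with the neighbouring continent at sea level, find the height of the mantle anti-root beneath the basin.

22200 m

Balancing pressure at the compensation depth: replacing crust with seawater at the top is compensated by replacing crust with mantle at the base: d (ρ_c − ρ_w) = a (ρ_m − ρ_c).
a = d (ρ_c − ρ_w)/(ρ_m − ρ_c) = 5570 m × 1.853/0.465 = 22200 m.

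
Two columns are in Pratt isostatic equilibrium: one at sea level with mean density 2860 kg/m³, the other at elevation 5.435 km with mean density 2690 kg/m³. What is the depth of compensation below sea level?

ρ_ref D = ρ (D + h) → D (ρ_ref − ρ) = ρ h.
D = ρ h/(ρ_ref − ρ) = 2690 × 5.435 km/(2860 − 2690) = 86 km.

86 km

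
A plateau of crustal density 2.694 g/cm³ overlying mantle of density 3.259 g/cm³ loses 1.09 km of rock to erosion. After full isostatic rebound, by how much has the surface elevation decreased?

Rebound u = e ρ_c/ρ_m = 1.09 km × 2.694/3.259 = 0.901 km.
Net surface drop = e − u = 1.09 km − 0.901 km = e (ρ_m − ρ_c)/ρ_m = 0.189 km.

0.189 km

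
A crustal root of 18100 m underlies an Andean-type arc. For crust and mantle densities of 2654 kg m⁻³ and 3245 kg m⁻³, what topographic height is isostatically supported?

4030 m

Isostatic balance requires: ρ_c h = (ρ_m − ρ_c) r.
h = r (ρ_m − ρ_c) / ρ_c = 18100 m × (3245 − 2654) / 2654 = 4030 m.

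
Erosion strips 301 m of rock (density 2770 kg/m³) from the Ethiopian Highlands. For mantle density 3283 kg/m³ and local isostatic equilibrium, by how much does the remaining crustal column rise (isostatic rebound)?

254 m

Unloading: uplift u = e ρ_c/ρ_m = 301 m × 2770/3283 = 254 m.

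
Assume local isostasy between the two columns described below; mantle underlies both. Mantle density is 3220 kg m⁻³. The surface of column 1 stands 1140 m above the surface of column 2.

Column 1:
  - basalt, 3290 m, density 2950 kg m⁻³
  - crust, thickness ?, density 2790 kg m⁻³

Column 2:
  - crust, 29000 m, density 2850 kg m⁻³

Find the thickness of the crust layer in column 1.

31400 m

Take the compensation level at the base of the deeper column (depth z_c below the surface of column 1) and equate Σ ρ_i t_i down to z_c; mantle fills any gap and the z_c terms cancel.
Column 1: 3290×2950 + x×2790 + (z_c − 3290 − x)×3220
Column 2: 1140×0 + 29000×2850 + (z_c − 1140 − 29000)×3220
The z_c×3220 term appears on both sides and cancels. Collect the known terms of each column as K = Σ(ρt)_known − 3220 × (depth of known layers): K_1 = 9705500 − 3220×3290 = −888300; K_2 = 82650000 − 3220×(1140 + 29000) = −14400800.
Balance: K_1 − x×(3220 − 2790) = K_2, so x = (K_1 − K_2)/(3220 − 2790) = 13512500/430 = 31400 m.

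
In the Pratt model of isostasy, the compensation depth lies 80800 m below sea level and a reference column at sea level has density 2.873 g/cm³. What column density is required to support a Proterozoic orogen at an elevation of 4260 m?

2.73 g/cm³

Pratt balance: ρ_ref D = ρ (D + h).
ρ = ρ_ref D/(D + h) = 2.873 × 80800 m/(80800 m + 4260 m) = 2.73 g/cm³.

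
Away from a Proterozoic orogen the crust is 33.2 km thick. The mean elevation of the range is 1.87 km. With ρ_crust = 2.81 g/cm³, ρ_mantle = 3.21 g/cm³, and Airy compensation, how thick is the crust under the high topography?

48.2 km

Root depth r = h ρ_c / (ρ_m − ρ_c) = 1.87 km × 2.81 / 0.4 = 13.14 km.
Total thickness = T + h + r = 33.2 km + 1.87 km + 13.14 km = 48.2 km.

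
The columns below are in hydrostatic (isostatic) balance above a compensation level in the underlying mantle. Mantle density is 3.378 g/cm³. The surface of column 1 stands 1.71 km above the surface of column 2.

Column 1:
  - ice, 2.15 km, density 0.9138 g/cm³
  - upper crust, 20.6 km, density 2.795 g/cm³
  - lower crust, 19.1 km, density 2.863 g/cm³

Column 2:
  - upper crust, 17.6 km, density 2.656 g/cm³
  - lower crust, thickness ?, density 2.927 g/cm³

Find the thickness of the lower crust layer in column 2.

Take the compensation level at the base of the deeper column (depth z_c below the surface of column 1) and equate Σ ρ_i t_i down to z_c; mantle fills any gap and the z_c terms cancel.
Column 1: 2.15×0.9138 + 20.6×2.795 + 19.1×2.863 + (z_c − 41.85)×3.378
Column 2: 1.71×0 + 17.6×2.656 + x×2.927 + (z_c − 1.71 − 17.6 − x)×3.378
The z_c×3.378 term appears on both sides and cancels. Collect the known terms of each column as K = Σ(ρt)_known − 3.378 × (depth of known layers): K_1 = 114.22497 − 3.378×41.85 = −27.14433; K_2 = 46.7456 − 3.378×(1.71 + 17.6) = −18.48358.
Balance: K_1 = K_2 − x×(3.378 − 2.927), so x = (K_2 − K_1)/(3.378 − 2.927) = 8.66075/0.451 = 19.2 km.

19.2 km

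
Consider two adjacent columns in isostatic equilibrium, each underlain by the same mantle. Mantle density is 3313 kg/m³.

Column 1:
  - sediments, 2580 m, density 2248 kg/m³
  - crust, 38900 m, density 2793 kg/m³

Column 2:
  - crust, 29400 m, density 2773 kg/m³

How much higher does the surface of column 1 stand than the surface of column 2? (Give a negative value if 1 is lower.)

For any compensation level in the mantle, the mantle terms cancel and isostasy reduces to e = (Σt_1 − Σt_2) − (Σ(ρt)_1 − Σ(ρt)_2) / ρ_m.
Σt_1 = 41480 m; Σt_2 = 29400 m; Σ(ρt)_1 = 114447540; Σ(ρt)_2 = 81526200 (in m·kg/m³).
e = (41480 − 29400) − (114447540 − 81526200) / 3313 = 2140 m.

2140 m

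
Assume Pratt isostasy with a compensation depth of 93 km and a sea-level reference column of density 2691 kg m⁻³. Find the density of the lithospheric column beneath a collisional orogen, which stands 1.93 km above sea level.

Pratt balance: ρ_ref D = ρ (D + h).
ρ = ρ_ref D/(D + h) = 2691 × 93 km/(93 km + 1.93 km) = 2640 kg m⁻³.

2640 kg m⁻³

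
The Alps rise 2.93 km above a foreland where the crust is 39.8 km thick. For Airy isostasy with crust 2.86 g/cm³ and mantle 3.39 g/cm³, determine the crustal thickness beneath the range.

58.5 km

Root depth r = h ρ_c / (ρ_m − ρ_c) = 2.93 km × 2.86 / 0.53 = 15.81 km.
Total thickness = T + h + r = 39.8 km + 2.93 km + 15.81 km = 58.5 km.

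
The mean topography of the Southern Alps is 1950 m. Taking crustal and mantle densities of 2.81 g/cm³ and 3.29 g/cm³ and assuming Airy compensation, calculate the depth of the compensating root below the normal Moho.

11400 m

Balancing pressure at the compensation depth: the weight of the topography is balanced by the buoyancy of the root, ρ_c h = (ρ_m − ρ_c) r.
r = h · ρ_c / (ρ_m − ρ_c) = 1950 m × 2.81 / (3.29 − 2.81) = 11400 m.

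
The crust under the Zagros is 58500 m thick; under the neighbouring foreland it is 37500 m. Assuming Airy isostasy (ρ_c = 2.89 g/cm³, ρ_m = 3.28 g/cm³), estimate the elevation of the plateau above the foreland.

Excess crust Δ = 58500 m − 37500 m = 21000 m, split between elevation h and root r with h + r = Δ.
Airy balance ρ_c h = (ρ_m − ρ_c) r gives r = h ρ_c/(ρ_m − ρ_c), so h (1 + ρ_c/(ρ_m − ρ_c)) = Δ, i.e. h = Δ (ρ_m − ρ_c)/ρ_m.
h = 21000 m × 0.39/3.28 = 2500 m.

2500 m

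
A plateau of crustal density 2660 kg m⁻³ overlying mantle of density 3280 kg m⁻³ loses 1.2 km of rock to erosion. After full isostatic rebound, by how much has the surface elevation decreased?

0.227 km

Rebound u = e ρ_c/ρ_m = 1.2 km × 2660/3280 = 0.9732 km.
Net surface drop = e − u = 1.2 km − 0.9732 km = e (ρ_m − ρ_c)/ρ_m = 0.227 km.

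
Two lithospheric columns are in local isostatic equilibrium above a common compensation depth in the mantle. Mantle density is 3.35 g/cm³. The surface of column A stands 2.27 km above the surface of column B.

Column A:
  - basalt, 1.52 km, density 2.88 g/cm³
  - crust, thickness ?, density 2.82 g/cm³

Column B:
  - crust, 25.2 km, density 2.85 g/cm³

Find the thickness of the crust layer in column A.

Take the compensation level at the base of the deeper column (depth z_c below the surface of column A) and equate Σ ρ_i t_i down to z_c; mantle fills any gap and the z_c terms cancel.
Column A: 1.52×2.88 + x×2.82 + (z_c − 1.52 − x)×3.35
Column B: 2.27×0 + 25.2×2.85 + (z_c − 2.27 − 25.2)×3.35
The z_c×3.35 term appears on both sides and cancels. Collect the known terms of each column as K = Σ(ρt)_known − 3.35 × (depth of known layers): K_A = 4.3776 − 3.35×1.52 = −0.7144; K_B = 71.82 − 3.35×(2.27 + 25.2) = −20.2045.
Balance: K_A − x×(3.35 − 2.82) = K_B, so x = (K_A − K_B)/(3.35 − 2.82) = 19.4901/0.53 = 36.8 km.

36.8 km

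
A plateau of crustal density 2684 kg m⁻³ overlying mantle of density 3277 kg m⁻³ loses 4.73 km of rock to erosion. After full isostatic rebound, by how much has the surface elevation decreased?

0.856 km

Rebound u = e ρ_c/ρ_m = 4.73 km × 2684/3277 = 3.874 km.
Net surface drop = e − u = 4.73 km − 3.874 km = e (ρ_m − ρ_c)/ρ_m = 0.856 km.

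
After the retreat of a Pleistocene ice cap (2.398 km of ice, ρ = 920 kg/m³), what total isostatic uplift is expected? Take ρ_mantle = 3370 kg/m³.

0.655 km

Removing the load lets mantle flow back in; uplift u satisfies ρ_ice t = ρ_m u.
u = t ρ_ice/ρ_m = 2.398 km × 920/3370 = 0.655 km.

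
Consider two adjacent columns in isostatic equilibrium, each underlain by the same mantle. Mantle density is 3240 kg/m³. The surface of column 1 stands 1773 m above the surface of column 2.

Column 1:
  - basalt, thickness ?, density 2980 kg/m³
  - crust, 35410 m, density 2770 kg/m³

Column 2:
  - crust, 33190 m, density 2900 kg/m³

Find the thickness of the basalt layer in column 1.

1490 m

Take the compensation level at the base of the deeper column (depth z_c below the surface of column 1) and equate Σ ρ_i t_i down to z_c; mantle fills any gap and the z_c terms cancel.
Column 1: x×2980 + 35410×2770 + (z_c − 35410 − x)×3240
Column 2: 1773×0 + 33190×2900 + (z_c − 1773 − 33190)×3240
The z_c×3240 term appears on both sides and cancels. Collect the known terms of each column as K = Σ(ρt)_known − 3240 × (depth of known layers): K_1 = 98085700 − 3240×35410 = −16642700; K_2 = 96251000 − 3240×(1773 + 33190) = −17029120.
Balance: K_1 − x×(3240 − 2980) = K_2, so x = (K_1 − K_2)/(3240 − 2980) = 386420/260 = 1490 m.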